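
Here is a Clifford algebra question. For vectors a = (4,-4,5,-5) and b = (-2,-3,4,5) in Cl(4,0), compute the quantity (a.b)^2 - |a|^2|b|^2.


a . b = 4*(-2) + (-4)*(-3) + 5*4 + (-5)*5
= -8 + 12 + 20 + (-25) = -1
|a|^2 = 4^2 + (-4)^2 + 5^2 + (-5)^2 = 82
|b|^2 = (-2)^2 + (-3)^2 + 4^2 + 5^2 = 54
(a.b)^2 = (-1)^2 = 1
|a|^2 * |b|^2 = 82 * 54 = 4428
Result = 1 - 4428 = -4427


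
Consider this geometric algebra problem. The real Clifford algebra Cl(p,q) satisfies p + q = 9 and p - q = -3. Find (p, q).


We need p + q = 9 and p - q = -3.
Adding: 2p = 9 + (-3) = 6, so p = 3.
Then q = 9 - 3 = 6.
(p, q) = (3, 6)


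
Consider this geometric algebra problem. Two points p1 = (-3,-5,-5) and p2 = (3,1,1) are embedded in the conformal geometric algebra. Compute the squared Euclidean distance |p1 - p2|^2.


p1 - p2 = (-6, -6, -6)
|p1 - p2|^2 = (-6)^2 + (-6)^2 + (-6)^2
= 36 + 36 + 36
= 108


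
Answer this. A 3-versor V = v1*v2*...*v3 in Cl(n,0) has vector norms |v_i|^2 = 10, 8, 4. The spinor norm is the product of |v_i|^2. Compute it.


Spinor norm N(V) = |v1|^2 * |v2|^2 * ... * |v3|^2
= 10 * 8 * 4
Running product: 10, 80, 320
N(V) = 320


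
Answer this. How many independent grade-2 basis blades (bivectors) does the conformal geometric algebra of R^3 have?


The conformal model of R^3 uses Cl(4,1) with m = 3 + 2 = 5 generators.
Number of grade-2 blades = C(m, 2) = C(5, 2)
= 5*4/2 = 10


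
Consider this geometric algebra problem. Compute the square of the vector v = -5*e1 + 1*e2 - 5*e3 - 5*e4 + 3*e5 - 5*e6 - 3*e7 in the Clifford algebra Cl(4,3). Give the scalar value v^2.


v^2 = sum of c_i^2 * e_i^2
Positive signature terms (e_i^2 = +1): (-5)^2 + 1^2 + (-5)^2 + (-5)^2 = 76
Negative signature terms (e_j^2 = -1): 3^2 + (-5)^2 + (-3)^2 = 43
v^2 = 76 - 43 = 33


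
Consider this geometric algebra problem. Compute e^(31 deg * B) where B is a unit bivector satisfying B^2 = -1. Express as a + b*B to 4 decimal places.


For a unit bivector B with B^2 = -1, the exponential series gives
e^(theta*B) = cos(theta) + sin(theta)*B (the GA analogue of Euler's formula).
theta = 31 degrees = 0.541052 rad
cos(31 deg) = 0.8572
sin(31 deg) = 0.5150
exp(theta*B) = 0.8572 + 0.5150*B


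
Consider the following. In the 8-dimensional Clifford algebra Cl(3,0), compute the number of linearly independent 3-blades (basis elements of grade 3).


Number of grade-k basis blades in Cl(p,q) with n = p + q is C(n, k).
n = 3 + 0 = 3
C(3, 3) = 3! / (3! * 0!)
= 6 / (6 * 1)
= 1


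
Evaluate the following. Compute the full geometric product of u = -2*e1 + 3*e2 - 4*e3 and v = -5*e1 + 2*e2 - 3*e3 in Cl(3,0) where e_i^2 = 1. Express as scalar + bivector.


In Cl(3,0): e_i^2 = 1, e_ie_j = -e_je_i for i != j.
Scalar part = u . v = (-2)*(-5) + 3*2 + (-4)*(-3)
= 10 + 6 + 12 = 28
e12 coeff = (-2)*2 - 3*(-5) = -4 - (-15) = 11
e13 coeff = (-2)*(-3) - (-4)*(-5) = 6 - 20 = -14
e23 coeff = 3*(-3) - (-4)*2 = -9 - (-8) = -1
uv = 28 + 11*e12 - 14*e13 - 1*e23


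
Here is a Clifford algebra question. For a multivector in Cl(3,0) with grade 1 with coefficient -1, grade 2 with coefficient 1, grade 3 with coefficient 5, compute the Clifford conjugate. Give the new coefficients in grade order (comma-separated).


Clifford conjugate sign for grade k: (-1)^(k(k+1)/2)
Grade 1: (-1)^(1*2/2) = (-1)^1 = -1, coeff -1 -> 1
Grade 2: (-1)^(2*3/2) = (-1)^3 = -1, coeff 1 -> -1
Grade 3: (-1)^(3*4/2) = (-1)^6 = 1, coeff 5 -> 5
Conjugated coefficients: 1, -1, 5


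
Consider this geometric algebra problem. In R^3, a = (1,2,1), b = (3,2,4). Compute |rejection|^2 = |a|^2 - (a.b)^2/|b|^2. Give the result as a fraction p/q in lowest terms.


|a|^2 = 1^2 + 2^2 + 1^2 = 6
|b|^2 = 3^2 + 2^2 + 4^2 = 29
a . b = 1*3 + 2*2 + 1*4 = 11
(a.b)^2 = 11^2 = 121
|rej|^2 = 6 - 121/29
= (174 - 121)/29
= 53/29
In lowest terms: 53/29


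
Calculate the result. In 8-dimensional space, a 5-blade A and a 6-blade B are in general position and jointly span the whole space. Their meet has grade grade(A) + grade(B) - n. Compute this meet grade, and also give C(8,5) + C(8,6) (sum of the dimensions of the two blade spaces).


Meet grade = grade(A) + grade(B) - n
= 5 + 6 - 8 = 3
C(8,5) = 56
C(8,6) = 28
dim_A + dim_B = 56 + 28 = 84


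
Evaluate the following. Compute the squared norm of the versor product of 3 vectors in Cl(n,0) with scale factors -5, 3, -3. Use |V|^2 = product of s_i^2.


Each vector v_i has |v_i|^2 = s_i^2
Squared scales: (-5)^2 = 25, 3^2 = 9, (-3)^2 = 9
|V|^2 = 25 * 9 * 9
= 2025


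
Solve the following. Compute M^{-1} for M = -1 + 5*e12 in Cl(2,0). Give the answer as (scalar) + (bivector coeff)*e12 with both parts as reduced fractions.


M = -1 + 5*e12, where e12^2 = -1.
Since M commutes with its reverse ~M = a - b*e12, M * ~M = a^2 - b^2*e12^2 = a^2 + b^2.
So M^{-1} = ~M / (a^2 + b^2) = (a - b*e12)/(a^2 + b^2).
a^2 + b^2 = 1 + 25 = 26
Scalar part = -1/26 = -1/26
Bivector coeff = -5/26 = -5/26
M^{-1} = -1/26 - 5/26*e12


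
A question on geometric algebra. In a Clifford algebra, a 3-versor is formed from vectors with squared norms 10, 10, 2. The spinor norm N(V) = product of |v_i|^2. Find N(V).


Spinor norm N(V) = |v1|^2 * |v2|^2 * ... * |v3|^2
= 10 * 10 * 2
Running product: 10, 100, 200
N(V) = 200


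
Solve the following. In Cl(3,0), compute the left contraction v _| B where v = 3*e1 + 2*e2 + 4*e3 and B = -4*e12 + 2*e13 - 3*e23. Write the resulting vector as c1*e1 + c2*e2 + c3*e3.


Left contraction v _| B = <vB>_1 (grade-1 part of the geometric product vB).
Using e1_|e12 = e2, e2_|e12 = -e1, e1_|e13 = e3, e3_|e13 = -e1, e2_|e23 = e3, e3_|e23 = -e2:
e1 coeff: -v2*b12 - v3*b13 = -(2)*(-4) - (4)*(2) = 0
e2 coeff: v1*b12 - v3*b23 = (3)*(-4) - (4)*(-3) = 0
e3 coeff: v1*b13 + v2*b23 = (3)*(2) + (2)*(-3) = 0
v _| B = 0*e1 + 0*e2 + 0*e3


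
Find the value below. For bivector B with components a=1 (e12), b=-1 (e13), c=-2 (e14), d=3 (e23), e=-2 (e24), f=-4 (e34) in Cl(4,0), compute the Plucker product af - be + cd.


Plucker relation: af - be + cd
a*f = 1*(-4) = -4
b*e = (-1)*(-2) = 2
c*d = (-2)*3 = -6
af - be + cd = -4 - 2 + (-6)
= -12


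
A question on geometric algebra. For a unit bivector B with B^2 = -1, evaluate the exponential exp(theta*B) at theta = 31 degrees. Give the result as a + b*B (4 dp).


For a unit bivector B with B^2 = -1, the exponential series gives
e^(theta*B) = cos(theta) + sin(theta)*B (the GA analogue of Euler's formula).
theta = 31 degrees = 0.541052 rad
cos(31 deg) = 0.8572
sin(31 deg) = 0.5150
exp(theta*B) = 0.8572 + 0.5150*B


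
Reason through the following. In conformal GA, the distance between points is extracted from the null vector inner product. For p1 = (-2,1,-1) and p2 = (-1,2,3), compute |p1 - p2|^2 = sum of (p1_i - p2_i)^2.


p1 - p2 = (-1, -1, -4)
|p1 - p2|^2 = (-1)^2 + (-1)^2 + (-4)^2
= 1 + 1 + 16
= 18


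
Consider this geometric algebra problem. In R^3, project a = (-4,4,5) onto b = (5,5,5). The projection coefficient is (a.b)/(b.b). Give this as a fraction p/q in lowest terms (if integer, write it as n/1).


Projection coefficient = (a . b) / (b . b)
a . b = (-4)*5 + 4*5 + 5*5
= -20 + 20 + 25 = 25
b . b = 5^2 + 5^2 + 5^2
= 25 + 25 + 25 = 75
Coefficient = 25/75
In lowest terms: 1/3


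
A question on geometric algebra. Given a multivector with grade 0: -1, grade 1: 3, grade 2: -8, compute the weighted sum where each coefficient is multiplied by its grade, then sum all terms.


Grade-weighted sum = sum of grade_k * coefficient_k
0*(-1) = 0
1*3 = 3
2*(-8) = -16
Total = 0 + 3 + (-16) = -13


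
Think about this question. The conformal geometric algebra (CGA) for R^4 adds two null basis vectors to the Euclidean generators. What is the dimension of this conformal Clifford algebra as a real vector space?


The conformal model of R^4 uses Cl(5,1): the 4 Euclidean generators plus two extra orthogonal generators e+ (e+^2 = +1) and e- (e-^2 = -1), from which the null vectors e0, einf are built.
Number of generators m = 4 + 2 = 6.
dim Cl(p,q) = 2^m = 2^6 = 64


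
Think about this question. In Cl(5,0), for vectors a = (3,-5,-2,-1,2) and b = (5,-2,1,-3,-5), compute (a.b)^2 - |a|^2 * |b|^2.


a . b = 3*5 + (-5)*(-2) + (-2)*1 + (-1)*(-3) + 2*(-5)
= 15 + 10 + (-2) + 3 + (-10) = 16
|a|^2 = 3^2 + (-5)^2 + (-2)^2 + (-1)^2 + 2^2 = 43
|b|^2 = 5^2 + (-2)^2 + 1^2 + (-3)^2 + (-5)^2 = 64
(a.b)^2 = 16^2 = 256
|a|^2 * |b|^2 = 43 * 64 = 2752
Result = 256 - 2752 = -2496


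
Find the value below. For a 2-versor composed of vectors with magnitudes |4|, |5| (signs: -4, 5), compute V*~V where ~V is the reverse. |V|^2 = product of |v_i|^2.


Each vector v_i has |v_i|^2 = s_i^2
Squared scales: (-4)^2 = 16, 5^2 = 25
|V|^2 = 16 * 25
= 400


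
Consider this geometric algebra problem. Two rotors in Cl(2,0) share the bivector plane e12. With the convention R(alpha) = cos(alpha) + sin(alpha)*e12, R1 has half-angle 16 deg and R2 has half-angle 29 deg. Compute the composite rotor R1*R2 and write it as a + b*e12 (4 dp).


Same-plane rotors commute and their half-angles add:
R1*R2 = cos(a1 + a2) + sin(a1 + a2)*e12.
a1 + a2 = 16 + 29 = 45 deg
cos(45 deg) = 0.7071
sin(45 deg) = 0.7071
R1*R2 = 0.7071 + 0.7071*e12


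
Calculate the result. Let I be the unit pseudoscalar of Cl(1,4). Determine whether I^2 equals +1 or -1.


The pseudoscalar I = e1...e_n (product of all n generators) of Cl(p,q) satisfies I^2 = (-1)^(q + n(n-1)/2).
p = 1, q = 4, n = p + q = 5
n(n-1)/2 = 5 * 4 / 2 = 10
Exponent = q + n(n-1)/2 = 4 + 10 = 14
I^2 = (-1)^14 = +1


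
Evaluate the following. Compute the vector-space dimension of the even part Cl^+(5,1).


Even subalgebra dimension = 2^(n-1)
n = 5 + 1 = 6
2^(6 - 1) = 2^5 = 32
Verification: sum of C(6,k) for even k = 1 + 15 + 15 + 1 = 32
Result = 32


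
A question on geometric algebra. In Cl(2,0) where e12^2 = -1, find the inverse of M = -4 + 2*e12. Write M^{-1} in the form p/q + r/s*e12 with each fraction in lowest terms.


M = -4 + 2*e12, where e12^2 = -1.
Since M commutes with its reverse ~M = a - b*e12, M * ~M = a^2 - b^2*e12^2 = a^2 + b^2.
So M^{-1} = ~M / (a^2 + b^2) = (a - b*e12)/(a^2 + b^2).
a^2 + b^2 = 16 + 4 = 20
Scalar part = -4/20 = -1/5
Bivector coeff = -2/20 = -1/10
M^{-1} = -1/5 - 1/10*e12


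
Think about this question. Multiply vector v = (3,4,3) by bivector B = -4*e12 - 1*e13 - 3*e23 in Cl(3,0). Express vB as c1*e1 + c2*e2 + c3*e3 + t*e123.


vB has grade-1 (vector) and grade-3 (trivector) parts: vB = (v _| B) + (v ^ B).
Vector part <vB>_1:
  e1: -v2*b12 - v3*b13 = -(4)*(-4) - (3)*(-1) = 19
  e2: v1*b12 - v3*b23 = (3)*(-4) - (3)*(-3) = -3
  e3: v1*b13 + v2*b23 = (3)*(-1) + (4)*(-3) = -15
Trivector part <vB>_3:
  e123: v1*b23 - v2*b13 + v3*b12 = (3)*(-3) - (4)*(-1) + (3)*(-4) = -17
vB = 19*e1 - 3*e2 - 15*e3 - 17*e123


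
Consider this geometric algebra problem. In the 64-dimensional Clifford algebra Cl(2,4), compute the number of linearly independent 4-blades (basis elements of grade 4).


Number of grade-k basis blades in Cl(p,q) with n = p + q is C(n, k).
n = 2 + 4 = 6
C(6, 4) = 6! / (4! * 2!)
= 720 / (24 * 2)
= 15


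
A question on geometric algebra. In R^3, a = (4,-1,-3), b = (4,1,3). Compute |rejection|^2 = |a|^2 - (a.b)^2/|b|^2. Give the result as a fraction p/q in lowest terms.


|a|^2 = 4^2 + (-1)^2 + (-3)^2 = 26
|b|^2 = 4^2 + 1^2 + 3^2 = 26
a . b = 4*4 + (-1)*1 + (-3)*3 = 6
(a.b)^2 = 6^2 = 36
|rej|^2 = 26 - 36/26
= (676 - 36)/26
= 640/26
In lowest terms: 320/13


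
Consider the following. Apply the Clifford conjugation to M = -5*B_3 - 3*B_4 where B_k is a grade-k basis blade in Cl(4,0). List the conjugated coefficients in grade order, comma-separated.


Clifford conjugate sign for grade k: (-1)^(k(k+1)/2)
Grade 3: (-1)^(3*4/2) = (-1)^6 = 1, coeff -5 -> -5
Grade 4: (-1)^(4*5/2) = (-1)^10 = 1, coeff -3 -> -3
Conjugated coefficients: -5, -3


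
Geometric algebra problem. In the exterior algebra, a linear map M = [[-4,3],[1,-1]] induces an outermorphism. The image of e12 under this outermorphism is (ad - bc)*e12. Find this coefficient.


The outermorphism of a linear map f sends e1^e2 to f(e1)^f(e2).
f(e1) = -4*e1 + 1*e2
f(e2) = 3*e1 - 1*e2
f(e1) ^ f(e2) = (-4*e1 + 1*e2) ^ (3*e1 - 1*e2)
= (-4)*(-1)*e12 + 1*3*e21
= (4 - 3)*e12
= 1*e12
Coefficient = 1


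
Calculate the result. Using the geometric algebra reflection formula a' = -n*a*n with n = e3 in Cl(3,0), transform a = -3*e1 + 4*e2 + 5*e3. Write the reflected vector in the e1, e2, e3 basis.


Reflection formula: a' = -n*a*n, with n = e3 (unit vector, n^2 = 1).
For reflection through hyperplane perp to e3:
The component along e3 flips sign, others stay.
a = (-3, 4, 5)
a' = (-3, 4, -5)
a' = -3*e1 + 4*e2 - 5*e3


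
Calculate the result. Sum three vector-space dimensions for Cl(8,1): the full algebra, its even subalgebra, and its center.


n = 8 + 1 = 9
Total dim = 2^9 = 512
Even subalgebra dim = 2^8 = 256
n is odd, so center dim = 2
Sum = 512 + 256 + 2 = 770


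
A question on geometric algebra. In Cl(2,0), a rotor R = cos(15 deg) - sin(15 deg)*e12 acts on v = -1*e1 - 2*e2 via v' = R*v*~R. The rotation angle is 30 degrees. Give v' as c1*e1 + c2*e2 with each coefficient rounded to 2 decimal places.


Rotor R = cos(15deg) - sin(15deg)*e12
Rotation angle theta = 2 * 15 = 30 degrees
v' = R*v*~R rotates v by theta.
cos(30deg) = 0.8660, sin(30deg) = 0.5000
v'_1 = -1*cos(30deg) - (-2)*sin(30deg)
= -1*0.8660 - (-2)*0.5000
= 0.13
v'_2 = -1*sin(30deg) + (-2)*cos(30deg)
= -1*0.5000 + (-2)*0.8660
= -2.23
v' = 0.13*e1 - 2.23*e2


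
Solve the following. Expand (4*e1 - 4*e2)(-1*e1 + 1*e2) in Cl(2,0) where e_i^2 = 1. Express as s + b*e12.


Expand: (4*e1 - 4*e2)(-1*e1 + 1*e2)
= 4*(-1)*e1e1 + 4*1*e1e2 + (-4)*(-1)*e2e1 + (-4)*1*e2e2
Using e1^2 = e2^2 = 1, e2e1 = -e1e2:
Scalar part s = 4*(-1) + (-4)*1 = -4 + (-4) = -8
Bivector part b = 4*1 - (-4)*(-1) = 4 - 4 = 0
uv = -8 + 0*e12


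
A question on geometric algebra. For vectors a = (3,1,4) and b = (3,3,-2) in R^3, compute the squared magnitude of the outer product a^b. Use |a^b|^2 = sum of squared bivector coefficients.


a wedge b = (a1*b2 - a2*b1)*e12 + (a1*b3 - a3*b1)*e13 + (a2*b3 - a3*b2)*e23
e12 coeff: 3*3 - 1*3 = 9 - 3 = 6
e13 coeff: 3*(-2) - 4*3 = -6 - 12 = -18
e23 coeff: 1*(-2) - 4*3 = -2 - 12 = -14
|a wedge b|^2 = 6^2 + (-18)^2 + (-14)^2
= 36 + 324 + 196
= 556


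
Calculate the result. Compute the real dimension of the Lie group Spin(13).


Spin(n) double-covers SO(n); both have Lie algebra so(n) of dimension n(n-1)/2.
n = 13
n(n-1) = 13 * 12 = 156
dim Spin(13) = 156/2 = 78


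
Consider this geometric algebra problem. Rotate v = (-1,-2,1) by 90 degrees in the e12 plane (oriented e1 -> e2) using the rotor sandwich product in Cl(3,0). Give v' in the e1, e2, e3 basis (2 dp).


Rotor R = cos(45deg) - sin(45deg)*e12
Rotation angle theta = 2 * 45 = 90 degrees in the e12 plane (e1 -> e2).
The component perpendicular to the plane (e3) is invariant: v'_3 = v3 = 1.00
cos(90deg) = 0.0000, sin(90deg) = 1.0000
v'_1 = v1*cos(theta) - v2*sin(theta) = -1*0.0000 - (-2)*1.0000 = 2.00
v'_2 = v1*sin(theta) + v2*cos(theta) = -1*1.0000 + (-2)*0.0000 = -1.00
v' = 2.00*e1 - 1.00*e2 + 1.00*e3


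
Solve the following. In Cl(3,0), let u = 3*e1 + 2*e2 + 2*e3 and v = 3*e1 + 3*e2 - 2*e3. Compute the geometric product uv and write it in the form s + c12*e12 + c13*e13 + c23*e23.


In Cl(3,0): e_i^2 = 1, e_ie_j = -e_je_i for i != j.
Scalar part = u . v = 3*3 + 2*3 + 2*(-2)
= 9 + 6 + (-4) = 11
e12 coeff = 3*3 - 2*3 = 9 - 6 = 3
e13 coeff = 3*(-2) - 2*3 = -6 - 6 = -12
e23 coeff = 2*(-2) - 2*3 = -4 - 6 = -10
uv = 11 + 3*e12 - 12*e13 - 10*e23


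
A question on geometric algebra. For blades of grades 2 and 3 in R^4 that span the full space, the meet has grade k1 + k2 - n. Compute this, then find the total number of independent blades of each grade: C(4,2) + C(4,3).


Meet grade = grade(A) + grade(B) - n
= 2 + 3 - 4 = 1
C(4,2) = 6
C(4,3) = 4
dim_A + dim_B = 6 + 4 = 10


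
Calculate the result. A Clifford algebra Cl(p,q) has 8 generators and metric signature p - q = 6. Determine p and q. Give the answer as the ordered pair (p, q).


We need p + q = 8 and p - q = 6.
Adding: 2p = 8 + 6 = 14, so p = 7.
Then q = 8 - 7 = 1.
(p, q) = (7, 1)


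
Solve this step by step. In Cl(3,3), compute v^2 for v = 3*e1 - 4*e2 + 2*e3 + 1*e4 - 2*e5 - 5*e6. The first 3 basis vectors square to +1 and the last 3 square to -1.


v^2 = sum of c_i^2 * e_i^2
Positive signature terms (e_i^2 = +1): 3^2 + (-4)^2 + 2^2 = 29
Negative signature terms (e_j^2 = -1): 1^2 + (-2)^2 + (-5)^2 = 30
v^2 = 29 - 30 = -1


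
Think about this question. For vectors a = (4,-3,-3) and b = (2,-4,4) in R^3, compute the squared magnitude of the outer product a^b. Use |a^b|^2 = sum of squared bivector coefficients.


a wedge b = (a1*b2 - a2*b1)*e12 + (a1*b3 - a3*b1)*e13 + (a2*b3 - a3*b2)*e23
e12 coeff: 4*(-4) - (-3)*2 = -16 - (-6) = -10
e13 coeff: 4*4 - (-3)*2 = 16 - (-6) = 22
e23 coeff: (-3)*4 - (-3)*(-4) = -12 - 12 = -24
|a wedge b|^2 = (-10)^2 + 22^2 + (-24)^2
= 100 + 484 + 576
= 1160


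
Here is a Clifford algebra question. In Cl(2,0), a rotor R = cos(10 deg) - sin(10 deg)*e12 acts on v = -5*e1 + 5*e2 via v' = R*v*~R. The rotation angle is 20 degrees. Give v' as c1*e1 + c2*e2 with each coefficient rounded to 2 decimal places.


Rotor R = cos(10deg) - sin(10deg)*e12
Rotation angle theta = 2 * 10 = 20 degrees
v' = R*v*~R rotates v by theta.
cos(20deg) = 0.9397, sin(20deg) = 0.3420
v'_1 = -5*cos(20deg) - 5*sin(20deg)
= -5*0.9397 - 5*0.3420
= -6.41
v'_2 = -5*sin(20deg) + 5*cos(20deg)
= -5*0.3420 + 5*0.9397
= 2.99
v' = -6.41*e1 + 2.99*e2


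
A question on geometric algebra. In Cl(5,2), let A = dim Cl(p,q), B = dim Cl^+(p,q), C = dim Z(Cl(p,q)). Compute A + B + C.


n = 5 + 2 = 7
Total dim = 2^7 = 128
Even subalgebra dim = 2^6 = 64
n is odd, so center dim = 2
Sum = 128 + 64 + 2 = 194


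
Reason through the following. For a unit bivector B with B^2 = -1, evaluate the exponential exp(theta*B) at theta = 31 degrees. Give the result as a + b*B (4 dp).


For a unit bivector B with B^2 = -1, the exponential series gives
e^(theta*B) = cos(theta) + sin(theta)*B (the GA analogue of Euler's formula).
theta = 31 degrees = 0.541052 rad
cos(31 deg) = 0.8572
sin(31 deg) = 0.5150
exp(theta*B) = 0.8572 + 0.5150*B


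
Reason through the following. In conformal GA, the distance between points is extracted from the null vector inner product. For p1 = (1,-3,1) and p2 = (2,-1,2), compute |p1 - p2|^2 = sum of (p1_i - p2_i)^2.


p1 - p2 = (-1, -2, -1)
|p1 - p2|^2 = (-1)^2 + (-2)^2 + (-1)^2
= 1 + 4 + 1
= 6


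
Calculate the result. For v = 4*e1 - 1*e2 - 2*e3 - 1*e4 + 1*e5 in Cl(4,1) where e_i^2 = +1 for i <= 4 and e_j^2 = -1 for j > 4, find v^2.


v^2 = sum of c_i^2 * e_i^2
Positive signature terms (e_i^2 = +1): 4^2 + (-1)^2 + (-2)^2 + (-1)^2 = 22
Negative signature terms (e_j^2 = -1): 1^2 = 1
v^2 = 22 - 1 = 21


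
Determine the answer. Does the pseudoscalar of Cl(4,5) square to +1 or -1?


The pseudoscalar I = e1...e_n (product of all n generators) of Cl(p,q) satisfies I^2 = (-1)^(q + n(n-1)/2).
p = 4, q = 5, n = p + q = 9
n(n-1)/2 = 9 * 8 / 2 = 36
Exponent = q + n(n-1)/2 = 5 + 36 = 41
I^2 = (-1)^41 = -1


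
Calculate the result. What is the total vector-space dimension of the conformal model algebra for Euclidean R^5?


The conformal model of R^5 uses Cl(6,1): the 5 Euclidean generators plus two extra orthogonal generators e+ (e+^2 = +1) and e- (e-^2 = -1), from which the null vectors e0, einf are built.
Number of generators m = 5 + 2 = 7.
dim Cl(p,q) = 2^m = 2^7 = 128


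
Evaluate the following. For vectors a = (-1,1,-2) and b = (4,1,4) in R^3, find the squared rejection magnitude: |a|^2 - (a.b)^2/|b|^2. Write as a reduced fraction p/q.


|a|^2 = (-1)^2 + 1^2 + (-2)^2 = 6
|b|^2 = 4^2 + 1^2 + 4^2 = 33
a . b = (-1)*4 + 1*1 + (-2)*4 = -11
(a.b)^2 = (-11)^2 = 121
|rej|^2 = 6 - 121/33
= (198 - 121)/33
= 77/33
In lowest terms: 7/3


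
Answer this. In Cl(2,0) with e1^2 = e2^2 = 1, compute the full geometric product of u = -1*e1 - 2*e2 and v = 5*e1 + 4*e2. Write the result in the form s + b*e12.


Expand: (-1*e1 - 2*e2)(5*e1 + 4*e2)
= (-1)*5*e1e1 + (-1)*4*e1e2 + (-2)*5*e2e1 + (-2)*4*e2e2
Using e1^2 = e2^2 = 1, e2e1 = -e1e2:
Scalar part s = (-1)*5 + (-2)*4 = -5 + (-8) = -13
Bivector part b = (-1)*4 - (-2)*5 = -4 - (-10) = 6
uv = -13 + 6*e12


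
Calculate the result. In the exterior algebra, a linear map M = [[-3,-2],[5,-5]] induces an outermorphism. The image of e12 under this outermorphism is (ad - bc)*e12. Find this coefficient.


The outermorphism of a linear map f sends e1^e2 to f(e1)^f(e2).
f(e1) = -3*e1 + 5*e2
f(e2) = -2*e1 - 5*e2
f(e1) ^ f(e2) = (-3*e1 + 5*e2) ^ (-2*e1 - 5*e2)
= (-3)*(-5)*e12 + 5*(-2)*e21
= (15 - (-10))*e12
= 25*e12
Coefficient = 25


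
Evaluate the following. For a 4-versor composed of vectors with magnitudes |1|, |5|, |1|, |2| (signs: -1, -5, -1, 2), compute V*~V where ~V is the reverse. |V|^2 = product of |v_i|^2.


Each vector v_i has |v_i|^2 = s_i^2
Squared scales: (-1)^2 = 1, (-5)^2 = 25, (-1)^2 = 1, 2^2 = 4
|V|^2 = 1 * 25 * 1 * 4
= 100


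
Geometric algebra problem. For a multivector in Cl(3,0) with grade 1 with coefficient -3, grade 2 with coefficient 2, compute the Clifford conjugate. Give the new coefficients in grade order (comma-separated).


Clifford conjugate sign for grade k: (-1)^(k(k+1)/2)
Grade 1: (-1)^(1*2/2) = (-1)^1 = -1, coeff -3 -> 3
Grade 2: (-1)^(2*3/2) = (-1)^3 = -1, coeff 2 -> -2
Conjugated coefficients: 3, -2


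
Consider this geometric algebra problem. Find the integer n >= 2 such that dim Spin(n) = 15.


dim Spin(n) = dim so(n) = n(n-1)/2.
Solve n(n-1)/2 = 15, i.e. n^2 - n - 30 = 0.
Discriminant = 1 + 8*15 = 121
n = (1 + sqrt(121))/2 = (1 + 11)/2 = 6


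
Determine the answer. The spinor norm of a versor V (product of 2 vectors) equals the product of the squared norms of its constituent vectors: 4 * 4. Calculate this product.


Spinor norm N(V) = |v1|^2 * |v2|^2 * ... * |v2|^2
= 4 * 4
Running product: 4, 16
N(V) = 16


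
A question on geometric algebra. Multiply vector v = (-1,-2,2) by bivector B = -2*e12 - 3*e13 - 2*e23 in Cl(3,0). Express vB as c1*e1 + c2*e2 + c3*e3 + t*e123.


vB has grade-1 (vector) and grade-3 (trivector) parts: vB = (v _| B) + (v ^ B).
Vector part <vB>_1:
  e1: -v2*b12 - v3*b13 = -(-2)*(-2) - (2)*(-3) = 2
  e2: v1*b12 - v3*b23 = (-1)*(-2) - (2)*(-2) = 6
  e3: v1*b13 + v2*b23 = (-1)*(-3) + (-2)*(-2) = 7
Trivector part <vB>_3:
  e123: v1*b23 - v2*b13 + v3*b12 = (-1)*(-2) - (-2)*(-3) + (2)*(-2) = -8
vB = 2*e1 + 6*e2 + 7*e3 - 8*e123


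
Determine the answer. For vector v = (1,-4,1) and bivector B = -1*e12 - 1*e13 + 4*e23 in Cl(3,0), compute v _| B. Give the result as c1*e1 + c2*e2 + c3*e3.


Left contraction v _| B = <vB>_1 (grade-1 part of the geometric product vB).
Using e1_|e12 = e2, e2_|e12 = -e1, e1_|e13 = e3, e3_|e13 = -e1, e2_|e23 = e3, e3_|e23 = -e2:
e1 coeff: -v2*b12 - v3*b13 = -(-4)*(-1) - (1)*(-1) = -3
e2 coeff: v1*b12 - v3*b23 = (1)*(-1) - (1)*(4) = -5
e3 coeff: v1*b13 + v2*b23 = (1)*(-1) + (-4)*(4) = -17
v _| B = -3*e1 - 5*e2 - 17*e3


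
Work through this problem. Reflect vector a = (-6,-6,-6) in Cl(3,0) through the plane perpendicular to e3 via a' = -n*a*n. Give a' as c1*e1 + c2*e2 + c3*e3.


Reflection formula: a' = -n*a*n, with n = e3 (unit vector, n^2 = 1).
For reflection through hyperplane perp to e3:
The component along e3 flips sign, others stay.
a = (-6, -6, -6)
a' = (-6, -6, 6)
a' = -6*e1 - 6*e2 + 6*e3


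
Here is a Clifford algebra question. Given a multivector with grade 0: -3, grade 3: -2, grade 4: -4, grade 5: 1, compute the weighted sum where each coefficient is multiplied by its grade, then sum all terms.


Grade-weighted sum = sum of grade_k * coefficient_k
0*(-3) = 0
3*(-2) = -6
4*(-4) = -16
5*1 = 5
Total = 0 + (-6) + (-16) + 5 = -17


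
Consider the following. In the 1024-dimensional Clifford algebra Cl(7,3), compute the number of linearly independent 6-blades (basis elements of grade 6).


Number of grade-k basis blades in Cl(p,q) with n = p + q is C(n, k).
n = 7 + 3 = 10
C(10, 6) = 10! / (6! * 4!)
= 3628800 / (720 * 24)
= 210


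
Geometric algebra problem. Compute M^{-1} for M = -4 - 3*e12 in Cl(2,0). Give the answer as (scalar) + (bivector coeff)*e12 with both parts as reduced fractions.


M = -4 - 3*e12, where e12^2 = -1.
Since M commutes with its reverse ~M = a - b*e12, M * ~M = a^2 - b^2*e12^2 = a^2 + b^2.
So M^{-1} = ~M / (a^2 + b^2) = (a - b*e12)/(a^2 + b^2).
a^2 + b^2 = 16 + 9 = 25
Scalar part = -4/25 = -4/25
Bivector coeff = 3/25 = 3/25
M^{-1} = -4/25 + 3/25*e12


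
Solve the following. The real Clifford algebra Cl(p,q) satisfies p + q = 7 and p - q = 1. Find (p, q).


We need p + q = 7 and p - q = 1.
Adding: 2p = 7 + 1 = 8, so p = 4.
Then q = 7 - 4 = 3.
(p, q) = (4, 3)


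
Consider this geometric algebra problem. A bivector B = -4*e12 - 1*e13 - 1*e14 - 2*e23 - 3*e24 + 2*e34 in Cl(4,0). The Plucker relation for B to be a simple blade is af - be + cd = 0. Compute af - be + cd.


Plucker relation: af - be + cd
a*f = (-4)*2 = -8
b*e = (-1)*(-3) = 3
c*d = (-1)*(-2) = 2
af - be + cd = -8 - 3 + 2
= -9


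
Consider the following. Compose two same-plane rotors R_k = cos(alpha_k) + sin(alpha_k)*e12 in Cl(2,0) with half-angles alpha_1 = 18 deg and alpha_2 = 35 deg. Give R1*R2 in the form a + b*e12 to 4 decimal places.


Same-plane rotors commute and their half-angles add:
R1*R2 = cos(a1 + a2) + sin(a1 + a2)*e12.
a1 + a2 = 18 + 35 = 53 deg
cos(53 deg) = 0.6018
sin(53 deg) = 0.7986
R1*R2 = 0.6018 + 0.7986*e12


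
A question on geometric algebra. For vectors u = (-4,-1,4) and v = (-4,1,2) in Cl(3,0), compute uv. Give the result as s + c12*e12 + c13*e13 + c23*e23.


In Cl(3,0): e_i^2 = 1, e_ie_j = -e_je_i for i != j.
Scalar part = u . v = (-4)*(-4) + (-1)*1 + 4*2
= 16 + (-1) + 8 = 23
e12 coeff = (-4)*1 - (-1)*(-4) = -4 - 4 = -8
e13 coeff = (-4)*2 - 4*(-4) = -8 - (-16) = 8
e23 coeff = (-1)*2 - 4*1 = -2 - 4 = -6
uv = 23 - 8*e12 + 8*e13 - 6*e23


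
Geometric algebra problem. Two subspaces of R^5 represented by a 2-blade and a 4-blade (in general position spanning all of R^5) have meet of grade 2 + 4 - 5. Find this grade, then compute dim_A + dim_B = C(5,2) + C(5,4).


Meet grade = grade(A) + grade(B) - n
= 2 + 4 - 5 = 1
C(5,2) = 10
C(5,4) = 5
dim_A + dim_B = 10 + 5 = 15


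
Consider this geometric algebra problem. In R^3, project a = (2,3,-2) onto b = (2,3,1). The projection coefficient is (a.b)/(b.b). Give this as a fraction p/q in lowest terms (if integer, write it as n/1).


Projection coefficient = (a . b) / (b . b)
a . b = 2*2 + 3*3 + (-2)*1
= 4 + 9 + (-2) = 11
b . b = 2^2 + 3^2 + 1^2
= 4 + 9 + 1 = 14
Coefficient = 11/14
In lowest terms: 11/14


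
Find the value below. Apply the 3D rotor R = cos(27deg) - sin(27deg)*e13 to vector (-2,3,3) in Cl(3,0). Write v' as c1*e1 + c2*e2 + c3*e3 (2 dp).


Rotor R = cos(27deg) - sin(27deg)*e13
Rotation angle theta = 2 * 27 = 54 degrees in the e13 plane (e1 -> e3).
The component perpendicular to the plane (e2) is invariant: v'_2 = v2 = 3.00
cos(54deg) = 0.5878, sin(54deg) = 0.8090
v'_1 = v1*cos(theta) - v3*sin(theta) = -2*0.5878 - 3*0.8090 = -3.60
v'_3 = v1*sin(theta) + v3*cos(theta) = -2*0.8090 + 3*0.5878 = 0.15
v' = -3.60*e1 + 3.00*e2 + 0.15*e3


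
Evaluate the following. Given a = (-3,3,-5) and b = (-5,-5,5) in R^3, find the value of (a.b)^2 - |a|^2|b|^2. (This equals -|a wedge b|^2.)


a . b = (-3)*(-5) + 3*(-5) + (-5)*5
= 15 + (-15) + (-25) = -25
|a|^2 = (-3)^2 + 3^2 + (-5)^2 = 43
|b|^2 = (-5)^2 + (-5)^2 + 5^2 = 75
(a.b)^2 = (-25)^2 = 625
|a|^2 * |b|^2 = 43 * 75 = 3225
Result = 625 - 3225 = -2600


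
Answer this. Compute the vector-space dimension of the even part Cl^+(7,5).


Even subalgebra dimension = 2^(n-1)
n = 7 + 5 = 12
2^(12 - 1) = 2^11 = 2048
Verification: sum of C(12,k) for even k = 1 + 66 + 495 + 924 + 495 + 66 + 1 = 2048
Result = 2048


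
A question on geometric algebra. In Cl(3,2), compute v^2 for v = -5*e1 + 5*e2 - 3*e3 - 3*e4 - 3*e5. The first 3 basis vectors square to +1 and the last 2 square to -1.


v^2 = sum of c_i^2 * e_i^2
Positive signature terms (e_i^2 = +1): (-5)^2 + 5^2 + (-3)^2 = 59
Negative signature terms (e_j^2 = -1): (-3)^2 + (-3)^2 = 18
v^2 = 59 - 18 = 41


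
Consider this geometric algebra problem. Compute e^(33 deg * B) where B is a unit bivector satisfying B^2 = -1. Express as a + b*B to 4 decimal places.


For a unit bivector B with B^2 = -1, the exponential series gives
e^(theta*B) = cos(theta) + sin(theta)*B (the GA analogue of Euler's formula).
theta = 33 degrees = 0.575959 rad
cos(33 deg) = 0.8387
sin(33 deg) = 0.5446
exp(theta*B) = 0.8387 + 0.5446*B


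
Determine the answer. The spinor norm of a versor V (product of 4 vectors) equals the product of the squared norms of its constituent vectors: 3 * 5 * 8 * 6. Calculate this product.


Spinor norm N(V) = |v1|^2 * |v2|^2 * ... * |v4|^2
= 3 * 5 * 8 * 6
Running product: 3, 15, 120, 720
N(V) = 720


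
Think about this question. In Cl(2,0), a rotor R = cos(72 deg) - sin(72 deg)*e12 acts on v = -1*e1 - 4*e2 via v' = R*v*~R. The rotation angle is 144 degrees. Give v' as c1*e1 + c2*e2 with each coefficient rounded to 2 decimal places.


Rotor R = cos(72deg) - sin(72deg)*e12
Rotation angle theta = 2 * 72 = 144 degrees
v' = R*v*~R rotates v by theta.
cos(144deg) = -0.8090, sin(144deg) = 0.5878
v'_1 = -1*cos(144deg) - (-4)*sin(144deg)
= -1*(-0.8090) - (-4)*0.5878
= 3.16
v'_2 = -1*sin(144deg) + (-4)*cos(144deg)
= -1*0.5878 + (-4)*(-0.8090)
= 2.65
v' = 3.16*e1 + 2.65*e2


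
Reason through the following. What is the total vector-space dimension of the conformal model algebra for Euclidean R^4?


The conformal model of R^4 uses Cl(5,1): the 4 Euclidean generators plus two extra orthogonal generators e+ (e+^2 = +1) and e- (e-^2 = -1), from which the null vectors e0, einf are built.
Number of generators m = 4 + 2 = 6.
dim Cl(p,q) = 2^m = 2^6 = 64


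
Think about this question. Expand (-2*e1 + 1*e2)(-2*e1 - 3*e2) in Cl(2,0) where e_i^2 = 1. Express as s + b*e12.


Expand: (-2*e1 + 1*e2)(-2*e1 - 3*e2)
= (-2)*(-2)*e1e1 + (-2)*(-3)*e1e2 + 1*(-2)*e2e1 + 1*(-3)*e2e2
Using e1^2 = e2^2 = 1, e2e1 = -e1e2:
Scalar part s = (-2)*(-2) + 1*(-3) = 4 + (-3) = 1
Bivector part b = (-2)*(-3) - 1*(-2) = 6 - (-2) = 8
uv = 1 + 8*e12


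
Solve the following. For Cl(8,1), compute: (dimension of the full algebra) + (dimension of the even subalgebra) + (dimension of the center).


n = 8 + 1 = 9
Total dim = 2^9 = 512
Even subalgebra dim = 2^8 = 256
n is odd, so center dim = 2
Sum = 512 + 256 + 2 = 770


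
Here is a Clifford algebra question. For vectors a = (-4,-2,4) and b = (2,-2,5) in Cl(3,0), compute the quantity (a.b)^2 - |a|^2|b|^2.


a . b = (-4)*2 + (-2)*(-2) + 4*5
= -8 + 4 + 20 = 16
|a|^2 = (-4)^2 + (-2)^2 + 4^2 = 36
|b|^2 = 2^2 + (-2)^2 + 5^2 = 33
(a.b)^2 = 16^2 = 256
|a|^2 * |b|^2 = 36 * 33 = 1188
Result = 256 - 1188 = -932


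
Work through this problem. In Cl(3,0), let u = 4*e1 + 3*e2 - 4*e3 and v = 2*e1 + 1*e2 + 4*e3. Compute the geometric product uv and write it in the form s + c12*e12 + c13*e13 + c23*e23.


In Cl(3,0): e_i^2 = 1, e_ie_j = -e_je_i for i != j.
Scalar part = u . v = 4*2 + 3*1 + (-4)*4
= 8 + 3 + (-16) = -5
e12 coeff = 4*1 - 3*2 = 4 - 6 = -2
e13 coeff = 4*4 - (-4)*2 = 16 - (-8) = 24
e23 coeff = 3*4 - (-4)*1 = 12 - (-4) = 16
uv = -5 - 2*e12 + 24*e13 + 16*e23


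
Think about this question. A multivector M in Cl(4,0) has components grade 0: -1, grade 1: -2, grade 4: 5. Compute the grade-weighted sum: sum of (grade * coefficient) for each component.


Grade-weighted sum = sum of grade_k * coefficient_k
0*(-1) = 0
1*(-2) = -2
4*5 = 20
Total = 0 + (-2) + 20 = 18


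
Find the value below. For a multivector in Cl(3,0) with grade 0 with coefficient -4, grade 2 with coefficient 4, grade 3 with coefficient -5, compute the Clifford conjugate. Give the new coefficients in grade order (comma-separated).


Clifford conjugate sign for grade k: (-1)^(k(k+1)/2)
Grade 0: (-1)^(0*1/2) = (-1)^0 = 1, coeff -4 -> -4
Grade 2: (-1)^(2*3/2) = (-1)^3 = -1, coeff 4 -> -4
Grade 3: (-1)^(3*4/2) = (-1)^6 = 1, coeff -5 -> -5
Conjugated coefficients: -4, -4, -5


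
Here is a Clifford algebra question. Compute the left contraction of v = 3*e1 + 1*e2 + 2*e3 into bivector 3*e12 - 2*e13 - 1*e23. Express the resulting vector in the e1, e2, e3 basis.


Left contraction v _| B = <vB>_1 (grade-1 part of the geometric product vB).
Using e1_|e12 = e2, e2_|e12 = -e1, e1_|e13 = e3, e3_|e13 = -e1, e2_|e23 = e3, e3_|e23 = -e2:
e1 coeff: -v2*b12 - v3*b13 = -(1)*(3) - (2)*(-2) = 1
e2 coeff: v1*b12 - v3*b23 = (3)*(3) - (2)*(-1) = 11
e3 coeff: v1*b13 + v2*b23 = (3)*(-2) + (1)*(-1) = -7
v _| B = 1*e1 + 11*e2 - 7*e3


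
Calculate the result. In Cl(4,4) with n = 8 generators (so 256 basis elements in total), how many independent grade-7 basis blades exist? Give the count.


Number of grade-k basis blades in Cl(p,q) with n = p + q is C(n, k).
n = 4 + 4 = 8
C(8, 7) = 8! / (7! * 1!)
= 40320 / (5040 * 1)
= 8


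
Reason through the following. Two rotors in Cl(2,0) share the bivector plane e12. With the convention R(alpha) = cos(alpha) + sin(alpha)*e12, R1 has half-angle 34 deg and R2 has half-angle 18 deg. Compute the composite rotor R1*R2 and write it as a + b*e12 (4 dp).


Same-plane rotors commute and their half-angles add:
R1*R2 = cos(a1 + a2) + sin(a1 + a2)*e12.
a1 + a2 = 34 + 18 = 52 deg
cos(52 deg) = 0.6157
sin(52 deg) = 0.7880
R1*R2 = 0.6157 + 0.7880*e12


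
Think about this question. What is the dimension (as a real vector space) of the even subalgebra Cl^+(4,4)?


Even subalgebra dimension = 2^(n-1)
n = 4 + 4 = 8
2^(8 - 1) = 2^7 = 128
Verification: sum of C(8,k) for even k = 1 + 28 + 70 + 28 + 1 = 128
Result = 128


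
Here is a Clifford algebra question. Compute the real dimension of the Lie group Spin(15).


Spin(n) double-covers SO(n); both have Lie algebra so(n) of dimension n(n-1)/2.
n = 15
n(n-1) = 15 * 14 = 210
dim Spin(15) = 210/2 = 105


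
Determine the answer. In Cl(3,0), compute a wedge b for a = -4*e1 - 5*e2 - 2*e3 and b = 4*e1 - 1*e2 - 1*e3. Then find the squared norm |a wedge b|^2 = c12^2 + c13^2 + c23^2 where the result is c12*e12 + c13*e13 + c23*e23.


a wedge b = (a1*b2 - a2*b1)*e12 + (a1*b3 - a3*b1)*e13 + (a2*b3 - a3*b2)*e23
e12 coeff: (-4)*(-1) - (-5)*4 = 4 - (-20) = 24
e13 coeff: (-4)*(-1) - (-2)*4 = 4 - (-8) = 12
e23 coeff: (-5)*(-1) - (-2)*(-1) = 5 - 2 = 3
|a wedge b|^2 = 24^2 + 12^2 + 3^2
= 576 + 144 + 9
= 729


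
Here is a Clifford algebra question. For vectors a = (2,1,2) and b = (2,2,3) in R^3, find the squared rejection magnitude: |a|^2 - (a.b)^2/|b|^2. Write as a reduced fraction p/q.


|a|^2 = 2^2 + 1^2 + 2^2 = 9
|b|^2 = 2^2 + 2^2 + 3^2 = 17
a . b = 2*2 + 1*2 + 2*3 = 12
(a.b)^2 = 12^2 = 144
|rej|^2 = 9 - 144/17
= (153 - 144)/17
= 9/17
In lowest terms: 9/17


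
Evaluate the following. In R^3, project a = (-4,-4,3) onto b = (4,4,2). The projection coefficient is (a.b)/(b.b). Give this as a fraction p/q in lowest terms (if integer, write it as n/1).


Projection coefficient = (a . b) / (b . b)
a . b = (-4)*4 + (-4)*4 + 3*2
= -16 + (-16) + 6 = -26
b . b = 4^2 + 4^2 + 2^2
= 16 + 16 + 4 = 36
Coefficient = -26/36
In lowest terms: -13/18


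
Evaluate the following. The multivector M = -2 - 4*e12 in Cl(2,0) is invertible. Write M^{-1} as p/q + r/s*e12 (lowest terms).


M = -2 - 4*e12, where e12^2 = -1.
Since M commutes with its reverse ~M = a - b*e12, M * ~M = a^2 - b^2*e12^2 = a^2 + b^2.
So M^{-1} = ~M / (a^2 + b^2) = (a - b*e12)/(a^2 + b^2).
a^2 + b^2 = 4 + 16 = 20
Scalar part = -2/20 = -1/10
Bivector coeff = 4/20 = 1/5
M^{-1} = -1/10 + 1/5*e12


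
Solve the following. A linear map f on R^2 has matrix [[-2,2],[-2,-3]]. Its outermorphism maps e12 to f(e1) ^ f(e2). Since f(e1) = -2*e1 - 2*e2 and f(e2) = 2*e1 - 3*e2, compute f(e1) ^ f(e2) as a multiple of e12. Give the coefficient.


The outermorphism of a linear map f sends e1^e2 to f(e1)^f(e2).
f(e1) = -2*e1 - 2*e2
f(e2) = 2*e1 - 3*e2
f(e1) ^ f(e2) = (-2*e1 - 2*e2) ^ (2*e1 - 3*e2)
= (-2)*(-3)*e12 + (-2)*2*e21
= (6 - (-4))*e12
= 10*e12
Coefficient = 10


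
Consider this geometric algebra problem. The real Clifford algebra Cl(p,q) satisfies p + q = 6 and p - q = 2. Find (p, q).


We need p + q = 6 and p - q = 2.
Adding: 2p = 6 + 2 = 8, so p = 4.
Then q = 6 - 4 = 2.
(p, q) = (4, 2)


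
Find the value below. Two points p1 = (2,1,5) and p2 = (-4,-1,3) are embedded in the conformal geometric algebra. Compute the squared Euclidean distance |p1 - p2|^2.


p1 - p2 = (6, 2, 2)
|p1 - p2|^2 = 6^2 + 2^2 + 2^2
= 36 + 4 + 4
= 44


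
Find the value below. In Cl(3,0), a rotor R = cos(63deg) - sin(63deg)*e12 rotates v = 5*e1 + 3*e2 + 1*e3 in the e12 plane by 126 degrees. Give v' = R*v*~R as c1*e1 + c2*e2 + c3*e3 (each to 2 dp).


Rotor R = cos(63deg) - sin(63deg)*e12
Rotation angle theta = 2 * 63 = 126 degrees in the e12 plane (e1 -> e2).
The component perpendicular to the plane (e3) is invariant: v'_3 = v3 = 1.00
cos(126deg) = -0.5878, sin(126deg) = 0.8090
v'_1 = v1*cos(theta) - v2*sin(theta) = 5*(-0.5878) - 3*0.8090 = -5.37
v'_2 = v1*sin(theta) + v2*cos(theta) = 5*0.8090 + 3*(-0.5878) = 2.28
v' = -5.37*e1 + 2.28*e2 + 1.00*e3


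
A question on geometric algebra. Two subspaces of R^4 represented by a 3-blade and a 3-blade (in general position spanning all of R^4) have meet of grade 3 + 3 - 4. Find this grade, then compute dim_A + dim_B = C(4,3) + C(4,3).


Meet grade = grade(A) + grade(B) - n
= 3 + 3 - 4 = 2
C(4,3) = 4
C(4,3) = 4
dim_A + dim_B = 4 + 4 = 8


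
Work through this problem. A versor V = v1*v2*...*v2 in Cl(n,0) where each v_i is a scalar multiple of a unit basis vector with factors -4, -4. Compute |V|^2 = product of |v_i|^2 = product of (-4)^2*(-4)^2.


Each vector v_i has |v_i|^2 = s_i^2
Squared scales: (-4)^2 = 16, (-4)^2 = 16
|V|^2 = 16 * 16
= 256


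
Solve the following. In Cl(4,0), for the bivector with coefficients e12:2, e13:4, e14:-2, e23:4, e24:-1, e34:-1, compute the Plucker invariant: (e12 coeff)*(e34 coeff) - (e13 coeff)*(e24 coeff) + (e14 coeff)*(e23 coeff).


Plucker relation: af - be + cd
a*f = 2*(-1) = -2
b*e = 4*(-1) = -4
c*d = (-2)*4 = -8
af - be + cd = -2 - (-4) + (-8)
= -6


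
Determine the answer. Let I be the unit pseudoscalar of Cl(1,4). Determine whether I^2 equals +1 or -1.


The pseudoscalar I = e1...e_n (product of all n generators) of Cl(p,q) satisfies I^2 = (-1)^(q + n(n-1)/2).
p = 1, q = 4, n = p + q = 5
n(n-1)/2 = 5 * 4 / 2 = 10
Exponent = q + n(n-1)/2 = 4 + 10 = 14
I^2 = (-1)^14 = +1


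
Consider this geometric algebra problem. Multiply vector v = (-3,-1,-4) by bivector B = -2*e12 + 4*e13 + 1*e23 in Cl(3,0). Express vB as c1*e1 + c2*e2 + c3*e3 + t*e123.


vB has grade-1 (vector) and grade-3 (trivector) parts: vB = (v _| B) + (v ^ B).
Vector part <vB>_1:
  e1: -v2*b12 - v3*b13 = -(-1)*(-2) - (-4)*(4) = 14
  e2: v1*b12 - v3*b23 = (-3)*(-2) - (-4)*(1) = 10
  e3: v1*b13 + v2*b23 = (-3)*(4) + (-1)*(1) = -13
Trivector part <vB>_3:
  e123: v1*b23 - v2*b13 + v3*b12 = (-3)*(1) - (-1)*(4) + (-4)*(-2) = 9
vB = 14*e1 + 10*e2 - 13*e3 + 9*e123


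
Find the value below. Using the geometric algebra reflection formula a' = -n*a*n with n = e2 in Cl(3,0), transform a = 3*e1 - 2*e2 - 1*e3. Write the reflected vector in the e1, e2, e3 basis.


Reflection formula: a' = -n*a*n, with n = e2 (unit vector, n^2 = 1).
For reflection through hyperplane perp to e2:
The component along e2 flips sign, others stay.
a = (3, -2, -1)
a' = (3, 2, -1)
a' = 3*e1 + 2*e2 - 1*e3


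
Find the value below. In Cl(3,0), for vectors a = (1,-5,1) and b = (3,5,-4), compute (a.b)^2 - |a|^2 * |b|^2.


a . b = 1*3 + (-5)*5 + 1*(-4)
= 3 + (-25) + (-4) = -26
|a|^2 = 1^2 + (-5)^2 + 1^2 = 27
|b|^2 = 3^2 + 5^2 + (-4)^2 = 50
(a.b)^2 = (-26)^2 = 676
|a|^2 * |b|^2 = 27 * 50 = 1350
Result = 676 - 1350 = -674


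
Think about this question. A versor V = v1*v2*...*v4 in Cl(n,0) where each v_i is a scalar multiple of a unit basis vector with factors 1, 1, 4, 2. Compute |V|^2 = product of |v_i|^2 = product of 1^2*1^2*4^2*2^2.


Each vector v_i has |v_i|^2 = s_i^2
Squared scales: 1^2 = 1, 1^2 = 1, 4^2 = 16, 2^2 = 4
|V|^2 = 1 * 1 * 16 * 4
= 64
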